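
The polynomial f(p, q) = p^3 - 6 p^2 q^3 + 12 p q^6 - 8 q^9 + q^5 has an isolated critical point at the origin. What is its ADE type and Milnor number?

The Hessian of f at 0 is [[0, 0], [0, 0]] with rank 0, so corank 2. A Groebner basis of the Jacobian ideal J(f) in C{p,q} is {-p^2/4 + p*q^3, q^4, p^3, p^2*q}; counting standard monomials gives mu = 8. Corank 2; j^3 = p^3 is a perfect cube, so E-series; the 5-jet and mu = 8 give E_8.

Type E8, Milnor number mu = 8.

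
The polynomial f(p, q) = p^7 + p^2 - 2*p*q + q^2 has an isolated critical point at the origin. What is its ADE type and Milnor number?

The Hessian of f at 0 has rank 1. Corank 1: A-series; mu = 6 gives A_6.

Type A_6, Milnor number mu = 6.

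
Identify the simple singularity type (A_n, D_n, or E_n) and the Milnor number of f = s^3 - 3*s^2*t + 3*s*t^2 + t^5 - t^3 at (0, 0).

Type E_{8}, Milnor number mu = 8.

The Hessian of f at 0 has rank 0. Corank 2; j^3 = (s - t)^3 is a perfect cube, so E-series; the 5-jet and mu = 8 give E_8.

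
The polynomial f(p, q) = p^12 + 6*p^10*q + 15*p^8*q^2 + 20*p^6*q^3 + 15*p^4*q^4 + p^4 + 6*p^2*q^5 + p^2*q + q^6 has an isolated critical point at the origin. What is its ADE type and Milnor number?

Type D7, Milnor number mu = 7.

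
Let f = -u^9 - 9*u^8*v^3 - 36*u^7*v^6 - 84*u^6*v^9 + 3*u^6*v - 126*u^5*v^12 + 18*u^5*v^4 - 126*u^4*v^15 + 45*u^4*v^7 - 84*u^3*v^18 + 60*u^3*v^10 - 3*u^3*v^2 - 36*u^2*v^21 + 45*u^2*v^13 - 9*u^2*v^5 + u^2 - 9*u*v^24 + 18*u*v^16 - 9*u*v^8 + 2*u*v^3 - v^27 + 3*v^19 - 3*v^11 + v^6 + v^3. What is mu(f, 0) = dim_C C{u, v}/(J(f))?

The Hessian of f at 0 has rank 1. Corank 1: A-series; mu = 2 gives A_2.

2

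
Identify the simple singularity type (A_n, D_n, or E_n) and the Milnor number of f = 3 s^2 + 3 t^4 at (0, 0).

Type A_3, Milnor number mu = 3.

The Hessian of f at 0 has rank 1. Corank 1: A-series; mu = 3 gives A_3.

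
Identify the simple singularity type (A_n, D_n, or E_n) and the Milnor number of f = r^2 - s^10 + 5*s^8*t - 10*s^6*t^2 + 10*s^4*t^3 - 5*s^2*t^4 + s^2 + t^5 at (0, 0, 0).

Type A4, Milnor number mu = 4.

The Hessian of f at 0 has rank 2. Corank 1: A-series; mu = 4 gives A_4.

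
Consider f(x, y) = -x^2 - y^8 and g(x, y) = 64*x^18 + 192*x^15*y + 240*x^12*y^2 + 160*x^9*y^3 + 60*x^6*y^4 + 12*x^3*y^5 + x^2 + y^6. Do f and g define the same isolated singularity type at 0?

No.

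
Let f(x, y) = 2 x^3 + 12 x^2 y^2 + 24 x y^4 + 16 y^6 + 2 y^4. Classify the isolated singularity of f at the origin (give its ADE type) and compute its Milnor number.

The Hessian of f at 0 is [[0, 0], [0, 0]] with rank 0, so corank 2. A Groebner basis of the Jacobian ideal J(f) in C{x,y} is {x^3, x^2*y, x^2/4 + x*y^2, y^3}; counting standard monomials gives mu = 6. Corank 2; j^3 = 2*x^3 is a perfect cube, so E-series; the 4-jet and mu = 6 give E_6.

Type E_{6}, Milnor number mu = 6.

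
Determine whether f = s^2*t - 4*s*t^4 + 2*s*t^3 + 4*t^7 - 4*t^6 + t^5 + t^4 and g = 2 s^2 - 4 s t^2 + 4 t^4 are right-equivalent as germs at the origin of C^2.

No.

The Hessian of f at 0 is [[0, 0], [0, 0]] with rank 0, so corank 2. A Groebner basis of the Jacobian ideal J(f) in C{s,t} is {s*t^2, s*t + t^3, s^2 - 4*s*t}; counting standard monomials gives mu = 5. Corank 2; j^3 = s^2*t has shape L^2 M (L != M), so D-series; mu = 5 gives D_5. The Hessian of g at 0 is [[4, 0], [0, 0]] with rank 1, so corank 1. A Groebner basis of the Jacobian ideal J(g) in C{s,t} is {s^2, s*t, -s + t^2}; counting standard monomials gives mu = 3. Corank 1: A-series; mu = 3 gives A_3. f is D_5 but g is A_3, hence not right-equivalent.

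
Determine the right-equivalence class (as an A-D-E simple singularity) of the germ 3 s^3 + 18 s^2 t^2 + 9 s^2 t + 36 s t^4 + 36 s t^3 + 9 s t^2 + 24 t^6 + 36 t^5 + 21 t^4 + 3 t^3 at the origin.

The Hessian of f at 0 has rank 0. Corank 2; j^3 = 3*(s + t)^3 is a perfect cube, so E-series; the 4-jet and mu = 6 give E_6.

E_6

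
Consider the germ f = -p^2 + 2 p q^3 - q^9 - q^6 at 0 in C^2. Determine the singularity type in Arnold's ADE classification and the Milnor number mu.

The Hessian of f at 0 has rank 1. Corank 1: A-series; mu = 8 gives A_8.

Type A_8, Milnor number mu = 8.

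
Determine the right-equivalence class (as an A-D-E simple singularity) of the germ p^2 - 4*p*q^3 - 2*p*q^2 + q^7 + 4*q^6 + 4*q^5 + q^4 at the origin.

The Hessian of f at 0 has rank 1. Corank 1: A-series; mu = 6 gives A_6.

A_6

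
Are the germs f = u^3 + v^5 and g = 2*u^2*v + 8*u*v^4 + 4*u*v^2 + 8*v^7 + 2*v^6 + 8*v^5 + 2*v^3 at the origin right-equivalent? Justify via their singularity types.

The Hessian of f at 0 is [[0, 0], [0, 0]] with rank 0, so corank 2. A Groebner basis of the Jacobian ideal J(f) in C{u,v} is {v^4, u^2}; counting standard monomials gives mu = 8. Corank 2; j^3 = u^3 is a perfect cube, so E-series; the 5-jet and mu = 8 give E_8. The Hessian of g at 0 is [[0, 0], [0, 0]] with rank 0, so corank 2. A Groebner basis of the Jacobian ideal J(g) in C{u,v} is {u*v/2 + v^4 + v^2/2, u^3 - u^2 - 2*u*v + v^3 - v^2, u^2*v + 2*u^2/3 + 4*u*v/3 - v^3 + 2*v^2/3, -u^2/3 + u*v^2 - 2*u*v/3 + v^3 - v^2/3}; counting standard monomials gives mu = 7. Corank 2; j^3 = 2*v*(u + v)^2 has shape L^2 M (L != M), so D-series; mu = 7 gives D_7. f is E_8 but g is D_7, hence not right-equivalent.

No.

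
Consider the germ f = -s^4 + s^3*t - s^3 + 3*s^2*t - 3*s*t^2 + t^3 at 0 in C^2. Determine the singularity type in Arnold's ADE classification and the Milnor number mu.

Type E7, Milnor number mu = 7.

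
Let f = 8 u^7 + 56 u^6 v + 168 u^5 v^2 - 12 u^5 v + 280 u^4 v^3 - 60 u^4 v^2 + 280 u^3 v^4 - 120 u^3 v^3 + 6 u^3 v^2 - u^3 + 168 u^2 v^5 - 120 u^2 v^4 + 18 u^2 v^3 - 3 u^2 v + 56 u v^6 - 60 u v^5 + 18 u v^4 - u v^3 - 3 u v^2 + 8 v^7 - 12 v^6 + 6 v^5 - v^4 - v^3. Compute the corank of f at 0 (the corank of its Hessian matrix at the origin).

Hessian at 0 has rank 0.

2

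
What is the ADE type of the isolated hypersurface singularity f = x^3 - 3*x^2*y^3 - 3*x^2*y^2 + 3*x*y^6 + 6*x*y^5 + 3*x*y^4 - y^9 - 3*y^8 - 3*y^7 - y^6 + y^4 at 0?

E_{6}

The Hessian of f at 0 has rank 0. Corank 2; j^3 = x^3 is a perfect cube, so E-series; the 4-jet and mu = 6 give E_6.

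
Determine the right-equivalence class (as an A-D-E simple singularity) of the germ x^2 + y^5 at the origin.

A4

The Hessian of f at 0 has rank 1. Corank 1: A-series; mu = 4 gives A_4.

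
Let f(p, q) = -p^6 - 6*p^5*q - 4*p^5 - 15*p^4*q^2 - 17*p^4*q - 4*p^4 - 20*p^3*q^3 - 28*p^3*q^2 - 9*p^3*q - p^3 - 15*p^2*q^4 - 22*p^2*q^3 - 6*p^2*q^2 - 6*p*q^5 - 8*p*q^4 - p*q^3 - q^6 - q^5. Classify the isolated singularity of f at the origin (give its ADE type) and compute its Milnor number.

The Hessian of f at 0 is [[0, 0], [0, 0]] with rank 0, so corank 2. A Groebner basis of the Jacobian ideal J(f) in C{p,q} is {-3*p^2/5 + q^4 - q^3/5, p^3, p^2*q + p^2/5 + q^3/15, p^2/5 + p*q^2 + q^3/15}; counting standard monomials gives mu = 7. Corank 2; j^3 = -p^3 is a perfect cube, so E-series; the 4-jet and mu = 7 give E_7.

Type E7, Milnor number mu = 7.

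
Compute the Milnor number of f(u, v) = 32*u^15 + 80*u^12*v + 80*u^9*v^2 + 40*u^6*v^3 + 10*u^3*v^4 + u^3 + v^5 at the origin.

8

The Hessian of f at 0 is [[0, 0], [0, 0]] with rank 0, so corank 2. A Groebner basis of the Jacobian ideal J(f) in C{u,v} is {v^4, u^2}; counting standard monomials gives mu = 8. Corank 2; j^3 = u^3 is a perfect cube, so E-series; the 5-jet and mu = 8 give E_8.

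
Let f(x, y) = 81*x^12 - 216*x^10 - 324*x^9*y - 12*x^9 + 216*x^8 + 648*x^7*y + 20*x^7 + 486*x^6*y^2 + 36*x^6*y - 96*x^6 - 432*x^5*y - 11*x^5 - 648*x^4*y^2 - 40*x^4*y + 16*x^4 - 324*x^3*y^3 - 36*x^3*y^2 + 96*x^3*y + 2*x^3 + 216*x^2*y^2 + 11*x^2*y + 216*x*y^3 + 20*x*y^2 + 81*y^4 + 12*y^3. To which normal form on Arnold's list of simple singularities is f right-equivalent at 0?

The Hessian of f at 0 is [[0, 0], [0, 0]] with rank 0, so corank 2. A Groebner basis of the Jacobian ideal J(f) in C{x,y} is {x*y^2 + x*y/4 + y^2/2, -x*y/8 + y^3 - y^2/4, x^2 + 7*x*y/2 + 3*y^2}; counting standard monomials gives mu = 5. Corank 2; j^3 = (x + 2*y)^2*(2*x + 3*y) has shape L^2 M (L != M), so D-series; mu = 5 gives D_5.

D_5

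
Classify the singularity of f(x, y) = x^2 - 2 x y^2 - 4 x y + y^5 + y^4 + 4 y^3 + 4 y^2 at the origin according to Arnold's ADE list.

The Hessian of f at 0 is [[2, -4], [-4, 8]] with rank 1, so corank 1. A Groebner basis of the Jacobian ideal J(f) in C{x,y} is {x^2 - 4*x*y + 4*x - 8*y, -x + y^2 + 2*y}; counting standard monomials gives mu = 4. Corank 1: A-series; mu = 4 gives A_4.

A_{4}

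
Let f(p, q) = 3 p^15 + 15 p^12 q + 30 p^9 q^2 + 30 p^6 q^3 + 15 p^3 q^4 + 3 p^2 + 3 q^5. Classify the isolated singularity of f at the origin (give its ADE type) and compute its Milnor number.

The Hessian of f at 0 is [[6, 0], [0, 0]] with rank 1, so corank 1. A Groebner basis of the Jacobian ideal J(f) in C{p,q} is {q^4, p}; counting standard monomials gives mu = 4. Corank 1: A-series; mu = 4 gives A_4.

Type A_4, Milnor number mu = 4.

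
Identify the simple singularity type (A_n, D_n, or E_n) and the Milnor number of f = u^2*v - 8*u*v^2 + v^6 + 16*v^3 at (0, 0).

The Hessian of f at 0 is [[0, 0], [0, 0]] with rank 0, so corank 2. A Groebner basis of the Jacobian ideal J(f) in C{u,v} is {u^2/6 + v^5 - 8*v^2/3, u^3 - 64*v^3, u*v - 4*v^2}; counting standard monomials gives mu = 7. Corank 2; j^3 = v*(u - 4*v)^2 has shape L^2 M (L != M), so D-series; mu = 7 gives D_7.

Type D_7, Milnor number mu = 7.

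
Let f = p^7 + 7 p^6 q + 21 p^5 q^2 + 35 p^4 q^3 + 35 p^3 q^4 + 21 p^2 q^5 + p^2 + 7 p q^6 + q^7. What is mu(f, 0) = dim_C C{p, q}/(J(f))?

The Hessian of f at 0 has rank 1. Corank 1: A-series; mu = 6 gives A_6.

6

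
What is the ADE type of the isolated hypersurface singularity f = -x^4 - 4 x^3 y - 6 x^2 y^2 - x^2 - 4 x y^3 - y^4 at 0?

A3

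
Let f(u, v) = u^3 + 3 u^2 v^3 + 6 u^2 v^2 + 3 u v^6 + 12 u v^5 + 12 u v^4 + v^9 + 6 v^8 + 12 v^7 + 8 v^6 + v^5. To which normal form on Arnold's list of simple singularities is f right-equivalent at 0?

The Hessian of f at 0 has rank 0. Corank 2; j^3 = u^3 is a perfect cube, so E-series; the 5-jet and mu = 8 give E_8.

E_{8}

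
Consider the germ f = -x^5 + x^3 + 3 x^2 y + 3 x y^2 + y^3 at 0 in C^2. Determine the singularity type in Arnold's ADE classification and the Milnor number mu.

Type E_8, Milnor number mu = 8.

The Hessian of f at 0 is [[0, 0], [0, 0]] with rank 0, so corank 2. A Groebner basis of the Jacobian ideal J(f) in C{x,y} is {y^5, x*y^3 + 3*y^4/4, x^2 + 2*x*y + y^2}; counting standard monomials gives mu = 8. Corank 2; j^3 = (x + y)^3 is a perfect cube, so E-series; the 5-jet and mu = 8 give E_8.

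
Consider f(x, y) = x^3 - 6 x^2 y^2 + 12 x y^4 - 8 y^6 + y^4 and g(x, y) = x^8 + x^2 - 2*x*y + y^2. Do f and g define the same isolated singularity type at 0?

The Hessian of f at 0 is [[0, 0], [0, 0]] with rank 0, so corank 2. A Groebner basis of the Jacobian ideal J(f) in C{x,y} is {x^3, x^2*y, -x^2/4 + x*y^2, y^3}; counting standard monomials gives mu = 6. Corank 2; j^3 = x^3 is a perfect cube, so E-series; the 4-jet and mu = 6 give E_6. The Hessian of g at 0 is [[2, -2], [-2, 2]] with rank 1, so corank 1. A Groebner basis of the Jacobian ideal J(g) in C{x,y} is {y^7, x - y}; counting standard monomials gives mu = 7. Corank 1: A-series; mu = 7 gives A_7. f is E_6 but g is A_7, hence not right-equivalent.

No.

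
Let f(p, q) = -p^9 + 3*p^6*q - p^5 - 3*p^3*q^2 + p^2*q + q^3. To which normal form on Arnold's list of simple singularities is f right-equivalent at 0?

The Hessian of f at 0 has rank 0. Corank 2; j^3 = q*(p^2 + q^2) splits into three distinct lines over C (the quadratic factor has nonzero discriminant), so D_4.

D_{4}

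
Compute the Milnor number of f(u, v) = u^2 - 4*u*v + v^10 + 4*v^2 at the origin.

The Hessian of f at 0 is [[2, -4], [-4, 8]] with rank 1, so corank 1. A Groebner basis of the Jacobian ideal J(f) in C{u,v} is {v^9, u - 2*v}; counting standard monomials gives mu = 9. Corank 1: A-series; mu = 9 gives A_9.

9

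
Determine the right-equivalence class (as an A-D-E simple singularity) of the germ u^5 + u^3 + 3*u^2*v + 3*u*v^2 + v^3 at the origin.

E_{8}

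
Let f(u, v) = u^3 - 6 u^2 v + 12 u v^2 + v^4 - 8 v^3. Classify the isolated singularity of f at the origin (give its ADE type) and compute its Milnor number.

The Hessian of f at 0 has rank 0. Corank 2; j^3 = (u - 2*v)^3 is a perfect cube, so E-series; the 4-jet and mu = 6 give E_6.

Type E_6, Milnor number mu = 6.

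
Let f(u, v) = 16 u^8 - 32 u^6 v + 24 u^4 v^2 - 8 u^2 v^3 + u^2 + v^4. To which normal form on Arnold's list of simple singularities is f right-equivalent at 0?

The Hessian of f at 0 is [[2, 0], [0, 0]] with rank 1, so corank 1. A Groebner basis of the Jacobian ideal J(f) in C{u,v} is {v^3, u}; counting standard monomials gives mu = 3. Corank 1: A-series; mu = 3 gives A_3.

A3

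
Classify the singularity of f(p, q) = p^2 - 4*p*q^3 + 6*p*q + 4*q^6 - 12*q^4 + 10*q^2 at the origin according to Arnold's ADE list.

A1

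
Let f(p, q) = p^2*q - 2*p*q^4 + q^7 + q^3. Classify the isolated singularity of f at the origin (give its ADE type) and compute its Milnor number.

The Hessian of f at 0 is [[0, 0], [0, 0]] with rank 0, so corank 2. A Groebner basis of the Jacobian ideal J(f) in C{p,q} is {q^3, p^2 + 3*q^2, p*q}; counting standard monomials gives mu = 4. Corank 2; j^3 = q*(p^2 + q^2) splits into three distinct lines over C (the quadratic factor has nonzero discriminant), so D_4.

Type D_4, Milnor number mu = 4.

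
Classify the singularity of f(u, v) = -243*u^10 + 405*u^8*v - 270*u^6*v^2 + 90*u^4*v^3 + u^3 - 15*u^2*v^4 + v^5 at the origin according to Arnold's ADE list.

The Hessian of f at 0 has rank 0. Corank 2; j^3 = u^3 is a perfect cube, so E-series; the 5-jet and mu = 8 give E_8.

E8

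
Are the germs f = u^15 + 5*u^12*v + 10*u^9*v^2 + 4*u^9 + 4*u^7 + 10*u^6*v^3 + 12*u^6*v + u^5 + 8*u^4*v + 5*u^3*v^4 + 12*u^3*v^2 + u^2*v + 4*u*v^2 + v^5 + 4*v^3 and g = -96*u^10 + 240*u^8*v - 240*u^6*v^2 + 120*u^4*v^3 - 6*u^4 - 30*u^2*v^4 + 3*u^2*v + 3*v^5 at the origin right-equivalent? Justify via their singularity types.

Yes.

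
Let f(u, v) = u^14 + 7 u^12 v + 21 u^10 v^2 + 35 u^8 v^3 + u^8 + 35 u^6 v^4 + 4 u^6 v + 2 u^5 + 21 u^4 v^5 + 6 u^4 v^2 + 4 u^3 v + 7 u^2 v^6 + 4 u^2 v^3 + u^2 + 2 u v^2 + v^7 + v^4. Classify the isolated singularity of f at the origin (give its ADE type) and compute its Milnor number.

The Hessian of f at 0 has rank 1. Corank 1: A-series; mu = 6 gives A_6.

Type A_6, Milnor number mu = 6.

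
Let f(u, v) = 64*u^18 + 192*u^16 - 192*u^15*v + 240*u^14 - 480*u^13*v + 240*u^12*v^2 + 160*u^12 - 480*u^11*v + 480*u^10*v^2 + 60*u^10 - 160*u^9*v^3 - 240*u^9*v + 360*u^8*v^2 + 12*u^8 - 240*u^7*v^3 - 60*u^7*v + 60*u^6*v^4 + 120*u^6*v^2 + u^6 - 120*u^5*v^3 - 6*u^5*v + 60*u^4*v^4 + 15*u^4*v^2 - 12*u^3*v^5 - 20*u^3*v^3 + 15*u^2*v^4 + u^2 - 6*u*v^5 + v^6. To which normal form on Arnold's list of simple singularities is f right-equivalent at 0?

A_{5}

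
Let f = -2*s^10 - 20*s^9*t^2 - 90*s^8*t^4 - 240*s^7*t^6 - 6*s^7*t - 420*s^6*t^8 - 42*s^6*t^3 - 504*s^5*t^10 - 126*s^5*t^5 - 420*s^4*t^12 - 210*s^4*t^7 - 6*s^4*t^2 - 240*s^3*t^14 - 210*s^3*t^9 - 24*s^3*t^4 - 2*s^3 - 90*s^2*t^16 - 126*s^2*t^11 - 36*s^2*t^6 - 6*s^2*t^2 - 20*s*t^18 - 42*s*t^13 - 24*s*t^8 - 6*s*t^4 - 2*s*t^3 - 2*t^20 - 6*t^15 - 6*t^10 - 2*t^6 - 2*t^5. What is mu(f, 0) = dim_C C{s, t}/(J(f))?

The Hessian of f at 0 is [[0, 0], [0, 0]] with rank 0, so corank 2. A Groebner basis of the Jacobian ideal J(f) in C{s,t} is {-s^2 + t^4 - t^3/3, s^3, s^2*t + s^2/3 + t^3/9, s^2 + s*t^2 + t^3/3}; counting standard monomials gives mu = 7. Corank 2; j^3 = -2*s^3 is a perfect cube, so E-series; the 4-jet and mu = 7 give E_7.

7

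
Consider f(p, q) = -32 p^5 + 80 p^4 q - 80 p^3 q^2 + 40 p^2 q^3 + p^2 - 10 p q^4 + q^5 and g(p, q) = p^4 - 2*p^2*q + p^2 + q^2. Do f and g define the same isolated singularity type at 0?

No.

The Hessian of f at 0 has rank 1. Corank 1: A-series; mu = 4 gives A_4. The Hessian of g at 0 has rank 2. Corank 0: nondegenerate Morse point, so A_1. f is A_4 but g is A_1, hence not right-equivalent.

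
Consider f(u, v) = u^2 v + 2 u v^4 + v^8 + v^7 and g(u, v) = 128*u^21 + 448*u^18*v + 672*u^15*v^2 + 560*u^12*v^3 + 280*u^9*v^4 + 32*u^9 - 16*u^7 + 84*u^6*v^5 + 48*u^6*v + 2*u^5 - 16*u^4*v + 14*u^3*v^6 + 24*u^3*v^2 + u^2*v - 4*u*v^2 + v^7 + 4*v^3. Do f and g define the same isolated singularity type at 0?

The Hessian of f at 0 is [[0, 0], [0, 0]] with rank 0, so corank 2. A Groebner basis of the Jacobian ideal J(f) in C{u,v} is {u^2*v^2, 8*u^2*v + u^2 + u*v^3, u*v + v^4, u^3}; counting standard monomials gives mu = 9. Corank 2; j^3 = u^2*v has shape L^2 M (L != M), so D-series; mu = 9 gives D_9. The Hessian of g at 0 is [[0, 0], [0, 0]] with rank 0, so corank 2. A Groebner basis of the Jacobian ideal J(g) in C{u,v} is {64*u^2/1017 + u*v^3 - 5113*u*v/16272 + 3065*v^2/8136, 16*u^2/339 - 2387*u*v/10848 + v^4 + 1363*v^2/5424, u^3 - 12*u*v^2 + 16*v^3, u^2*v - 4*u*v^2 + 4*v^3}; counting standard monomials gives mu = 8. Corank 2; j^3 = v*(u - 2*v)^2 has shape L^2 M (L != M), so D-series; mu = 8 gives D_8. f is D_9 but g is D_8, hence not right-equivalent.

No.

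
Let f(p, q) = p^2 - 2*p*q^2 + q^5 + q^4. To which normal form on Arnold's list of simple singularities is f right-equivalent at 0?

A4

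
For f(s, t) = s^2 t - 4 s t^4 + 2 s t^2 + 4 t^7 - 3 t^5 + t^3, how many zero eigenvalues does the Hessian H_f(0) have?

2

The Hessian at 0 is [[0, 0], [0, 0]] of rank 0; hence corank 2.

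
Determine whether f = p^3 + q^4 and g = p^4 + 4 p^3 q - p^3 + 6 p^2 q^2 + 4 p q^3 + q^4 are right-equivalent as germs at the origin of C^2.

The Hessian of f at 0 has rank 0. Corank 2; j^3 = p^3 is a perfect cube, so E-series; the 4-jet and mu = 6 give E_6. The Hessian of g at 0 has rank 0. Corank 2; j^3 = -p^3 is a perfect cube, so E-series; the 4-jet and mu = 6 give E_6. Both have type E_6, hence right-equivalent.

Yes.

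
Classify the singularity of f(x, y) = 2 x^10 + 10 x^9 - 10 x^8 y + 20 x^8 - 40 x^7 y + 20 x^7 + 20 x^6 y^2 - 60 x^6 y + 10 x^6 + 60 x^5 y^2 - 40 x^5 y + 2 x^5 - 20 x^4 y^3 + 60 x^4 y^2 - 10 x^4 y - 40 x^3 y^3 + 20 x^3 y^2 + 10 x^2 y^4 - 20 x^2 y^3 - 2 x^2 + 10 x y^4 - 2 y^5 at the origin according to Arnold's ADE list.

A4

The Hessian of f at 0 has rank 1. Corank 1: A-series; mu = 4 gives A_4.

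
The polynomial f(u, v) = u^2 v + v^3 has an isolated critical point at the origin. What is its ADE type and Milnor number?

The Hessian of f at 0 is [[0, 0], [0, 0]] with rank 0, so corank 2. A Groebner basis of the Jacobian ideal J(f) in C{u,v} is {v^3, u^2 + 3*v^2, u*v}; counting standard monomials gives mu = 4. Corank 2; j^3 = v*(u^2 + v^2) splits into three distinct lines over C (the quadratic factor has nonzero discriminant), so D_4.

Type D4, Milnor number mu = 4.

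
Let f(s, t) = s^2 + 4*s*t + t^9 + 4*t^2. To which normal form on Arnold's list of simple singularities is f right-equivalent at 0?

A8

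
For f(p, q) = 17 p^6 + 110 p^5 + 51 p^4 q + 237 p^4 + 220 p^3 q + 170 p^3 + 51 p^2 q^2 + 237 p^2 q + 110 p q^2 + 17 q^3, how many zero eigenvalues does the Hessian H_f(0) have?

The Hessian at 0 is [[0, 0], [0, 0]] of rank 0; hence corank 2.

2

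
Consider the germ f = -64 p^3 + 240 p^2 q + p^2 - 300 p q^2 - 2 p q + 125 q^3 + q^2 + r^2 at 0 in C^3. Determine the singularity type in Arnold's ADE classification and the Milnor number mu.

Type A2, Milnor number mu = 2.

The Hessian of f at 0 has rank 2. Corank 1: A-series; mu = 2 gives A_2.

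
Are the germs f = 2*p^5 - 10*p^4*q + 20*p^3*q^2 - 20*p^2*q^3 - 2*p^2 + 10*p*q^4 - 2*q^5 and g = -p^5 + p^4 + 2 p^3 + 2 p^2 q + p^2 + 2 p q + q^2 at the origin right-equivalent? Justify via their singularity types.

Yes.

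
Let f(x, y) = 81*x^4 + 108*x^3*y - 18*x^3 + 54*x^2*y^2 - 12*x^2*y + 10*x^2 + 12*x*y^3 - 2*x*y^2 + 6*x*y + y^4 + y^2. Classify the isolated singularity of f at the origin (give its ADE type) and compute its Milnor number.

Type A1, Milnor number mu = 1.

The Hessian of f at 0 has rank 2. Corank 0: nondegenerate Morse point, so A_1.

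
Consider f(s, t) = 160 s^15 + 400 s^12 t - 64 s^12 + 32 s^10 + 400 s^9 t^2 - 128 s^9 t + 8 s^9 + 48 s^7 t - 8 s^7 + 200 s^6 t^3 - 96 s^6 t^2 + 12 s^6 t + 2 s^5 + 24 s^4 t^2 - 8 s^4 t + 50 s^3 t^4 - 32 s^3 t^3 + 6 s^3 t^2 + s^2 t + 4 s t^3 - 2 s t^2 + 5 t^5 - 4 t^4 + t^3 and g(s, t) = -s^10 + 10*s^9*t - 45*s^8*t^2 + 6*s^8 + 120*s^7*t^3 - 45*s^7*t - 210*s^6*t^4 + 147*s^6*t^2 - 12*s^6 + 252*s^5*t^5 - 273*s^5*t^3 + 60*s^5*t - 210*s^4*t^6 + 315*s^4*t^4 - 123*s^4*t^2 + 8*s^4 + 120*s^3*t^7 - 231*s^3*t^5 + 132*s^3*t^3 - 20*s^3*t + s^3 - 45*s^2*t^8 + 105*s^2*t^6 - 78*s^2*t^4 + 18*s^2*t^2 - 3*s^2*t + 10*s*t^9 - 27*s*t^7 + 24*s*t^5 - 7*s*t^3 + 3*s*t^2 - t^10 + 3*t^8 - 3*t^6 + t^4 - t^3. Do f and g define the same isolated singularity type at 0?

The Hessian of f at 0 is [[0, 0], [0, 0]] with rank 0, so corank 2. A Groebner basis of the Jacobian ideal J(f) in C{s,t} is {s^3 - 5*s^2 + 21*s*t/2 - 11*t^2/2, s^2*t - 3*s^2 + 13*s*t/2 - 7*t^2/2, -s^2 + s*t^2 + 5*s*t/2 - 3*t^2/2, s^2 - 3*s*t/2 + t^3 + t^2/2}; counting standard monomials gives mu = 6. Corank 2; j^3 = t*(s - t)^2 has shape L^2 M (L != M), so D-series; mu = 6 gives D_6. The Hessian of g at 0 is [[0, 0], [0, 0]] with rank 0, so corank 2. A Groebner basis of the Jacobian ideal J(g) in C{s,t} is {3*s^2/4 - 3*s*t/2 + t^4 + t^3/4 + 3*t^2/4, s^3 + 9*s^2/4 - 9*s*t/2 - t^3/4 + 9*t^2/4, s^2*t + 7*s^2/4 - 7*s*t/2 - 5*t^3/12 + 7*t^2/4, s^2 + s*t^2 - 2*s*t - 2*t^3/3 + t^2}; counting standard monomials gives mu = 7. Corank 2; j^3 = (s - t)^3 is a perfect cube, so E-series; the 4-jet and mu = 7 give E_7. f is D_6 but g is E_7, hence not right-equivalent.

No.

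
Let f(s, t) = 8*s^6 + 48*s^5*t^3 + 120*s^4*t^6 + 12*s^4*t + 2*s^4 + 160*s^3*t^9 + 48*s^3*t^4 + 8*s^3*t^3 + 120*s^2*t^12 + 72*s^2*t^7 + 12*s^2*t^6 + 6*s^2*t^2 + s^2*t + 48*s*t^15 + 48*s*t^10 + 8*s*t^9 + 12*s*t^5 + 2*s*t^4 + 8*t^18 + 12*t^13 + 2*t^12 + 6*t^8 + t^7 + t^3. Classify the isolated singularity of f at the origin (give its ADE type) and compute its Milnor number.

Type D_{4}, Milnor number mu = 4.

The Hessian of f at 0 has rank 0. Corank 2; j^3 = t*(s^2 + t^2) splits into three distinct lines over C (the quadratic factor has nonzero discriminant), so D_4.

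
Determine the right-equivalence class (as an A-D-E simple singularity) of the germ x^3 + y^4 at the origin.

The Hessian of f at 0 has rank 0. Corank 2; j^3 = x^3 is a perfect cube, so E-series; the 4-jet and mu = 6 give E_6.

E_{6}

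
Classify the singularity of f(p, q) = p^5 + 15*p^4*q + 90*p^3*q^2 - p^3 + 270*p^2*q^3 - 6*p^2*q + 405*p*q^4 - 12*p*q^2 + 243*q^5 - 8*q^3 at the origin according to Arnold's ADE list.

E8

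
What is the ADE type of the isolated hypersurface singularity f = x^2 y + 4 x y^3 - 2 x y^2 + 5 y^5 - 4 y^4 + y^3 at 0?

D6

The Hessian of f at 0 has rank 0. Corank 2; j^3 = y*(x - y)^2 has shape L^2 M (L != M), so D-series; mu = 6 gives D_6.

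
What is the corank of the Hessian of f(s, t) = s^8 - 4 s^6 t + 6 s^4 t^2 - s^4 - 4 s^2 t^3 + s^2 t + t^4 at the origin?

The Hessian at 0 is [[0, 0], [0, 0]] of rank 0; hence corank 2.

2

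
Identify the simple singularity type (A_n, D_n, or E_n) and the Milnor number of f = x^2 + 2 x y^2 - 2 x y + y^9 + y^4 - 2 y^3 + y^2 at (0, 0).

Type A_8, Milnor number mu = 8.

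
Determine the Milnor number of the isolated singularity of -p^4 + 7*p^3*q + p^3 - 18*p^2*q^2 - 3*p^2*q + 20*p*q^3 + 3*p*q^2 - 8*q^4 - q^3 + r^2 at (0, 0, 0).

7

The Hessian of f at 0 has rank 1. Corank 2; j^3 = (p - q)^3 is a perfect cube, so E-series; the 4-jet and mu = 7 give E_7.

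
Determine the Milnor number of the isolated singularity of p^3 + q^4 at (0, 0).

The Hessian of f at 0 has rank 0. Corank 2; j^3 = p^3 is a perfect cube, so E-series; the 4-jet and mu = 6 give E_6.

6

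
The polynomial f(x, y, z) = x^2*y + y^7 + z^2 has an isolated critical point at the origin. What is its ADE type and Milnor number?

Type D_{8}, Milnor number mu = 8.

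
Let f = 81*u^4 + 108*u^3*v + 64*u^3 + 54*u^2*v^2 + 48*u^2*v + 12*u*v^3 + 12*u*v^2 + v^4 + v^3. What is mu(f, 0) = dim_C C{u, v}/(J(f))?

The Hessian of f at 0 is [[0, 0], [0, 0]] with rank 0, so corank 2. A Groebner basis of the Jacobian ideal J(f) in C{u,v} is {v^4, u*v^2 + 5*v^3/18, u^2 + u*v/2 + v^2/16}; counting standard monomials gives mu = 6. Corank 2; j^3 = (4*u + v)^3 is a perfect cube, so E-series; the 4-jet and mu = 6 give E_6.

6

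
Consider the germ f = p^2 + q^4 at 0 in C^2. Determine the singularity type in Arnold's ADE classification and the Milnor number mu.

Type A3, Milnor number mu = 3.

The Hessian of f at 0 has rank 1. Corank 1: A-series; mu = 3 gives A_3.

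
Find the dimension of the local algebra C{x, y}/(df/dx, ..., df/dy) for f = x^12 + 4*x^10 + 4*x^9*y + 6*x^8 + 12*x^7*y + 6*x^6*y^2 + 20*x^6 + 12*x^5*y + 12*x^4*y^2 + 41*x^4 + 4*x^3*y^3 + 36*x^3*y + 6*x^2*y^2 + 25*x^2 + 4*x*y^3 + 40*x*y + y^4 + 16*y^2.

3

The Hessian of f at 0 has rank 1. Corank 1: A-series; mu = 3 gives A_3.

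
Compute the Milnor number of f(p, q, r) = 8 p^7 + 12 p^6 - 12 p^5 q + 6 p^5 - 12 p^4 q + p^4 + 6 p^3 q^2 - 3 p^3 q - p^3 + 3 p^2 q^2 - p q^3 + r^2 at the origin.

The Hessian of f at 0 is [[0, 0, 0], [0, 0, 0], [0, 0, 2]] with rank 1, so corank 2. A Groebner basis of the Jacobian ideal J(f) in C{p,q,r} is {3*p^2 + q^4 + q^3, p^3, p^2*q - p^2 - q^3/3, -2*p^2 + p*q^2 - 2*q^3/3, r}; counting standard monomials gives mu = 7. Corank 2; j^3 = -p^3 is a perfect cube, so E-series; the 4-jet and mu = 7 give E_7.

7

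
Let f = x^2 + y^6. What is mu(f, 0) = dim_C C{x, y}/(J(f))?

The Hessian of f at 0 is [[2, 0], [0, 0]] with rank 1, so corank 1. A Groebner basis of the Jacobian ideal J(f) in C{x,y} is {y^5, x}; counting standard monomials gives mu = 5. Corank 1: A-series; mu = 5 gives A_5.

5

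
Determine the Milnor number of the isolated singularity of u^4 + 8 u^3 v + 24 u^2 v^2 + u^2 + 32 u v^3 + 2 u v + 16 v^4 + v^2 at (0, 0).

3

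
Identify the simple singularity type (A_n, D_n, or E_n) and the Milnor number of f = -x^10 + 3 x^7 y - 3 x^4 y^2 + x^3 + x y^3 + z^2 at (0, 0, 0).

The Hessian of f at 0 is [[0, 0, 0], [0, 0, 0], [0, 0, 2]] with rank 1, so corank 2. A Groebner basis of the Jacobian ideal J(f) in C{x,y,z} is {x^3, x*y^2, 3*x^2 + y^3, z}; counting standard monomials gives mu = 7. Corank 2; j^3 = x^3 is a perfect cube, so E-series; the 4-jet and mu = 7 give E_7.

Type E_7, Milnor number mu = 7.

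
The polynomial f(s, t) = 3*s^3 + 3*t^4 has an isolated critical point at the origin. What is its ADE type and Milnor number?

The Hessian of f at 0 has rank 0. Corank 2; j^3 = 3*s^3 is a perfect cube, so E-series; the 4-jet and mu = 6 give E_6.

Type E_{6}, Milnor number mu = 6.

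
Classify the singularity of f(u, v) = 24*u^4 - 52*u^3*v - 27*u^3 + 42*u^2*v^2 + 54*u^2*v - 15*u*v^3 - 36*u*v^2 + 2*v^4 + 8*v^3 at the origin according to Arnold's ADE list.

E_7

The Hessian of f at 0 is [[0, 0], [0, 0]] with rank 0, so corank 2. A Groebner basis of the Jacobian ideal J(f) in C{u,v} is {19683*u^2/4 - 6561*u*v + v^4 - 27*v^3/4 + 2187*v^2, u^3 - 189*u^2/2 + 126*u*v - v^3/6 - 42*v^2, u^2*v - 405*u^2/4 + 135*u*v - 11*v^3/36 - 45*v^2, -81*u^2 + u*v^2 + 108*u*v - 5*v^3/9 - 36*v^2}; counting standard monomials gives mu = 7. Corank 2; j^3 = -(3*u - 2*v)^3 is a perfect cube, so E-series; the 4-jet and mu = 7 give E_7.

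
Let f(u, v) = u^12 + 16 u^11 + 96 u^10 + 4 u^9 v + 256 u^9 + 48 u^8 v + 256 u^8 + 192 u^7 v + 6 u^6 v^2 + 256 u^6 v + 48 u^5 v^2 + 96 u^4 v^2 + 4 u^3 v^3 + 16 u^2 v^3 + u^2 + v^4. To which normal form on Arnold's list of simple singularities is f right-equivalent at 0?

A_{3}

The Hessian of f at 0 is [[2, 0], [0, 0]] with rank 1, so corank 1. A Groebner basis of the Jacobian ideal J(f) in C{u,v} is {v^3, u}; counting standard monomials gives mu = 3. Corank 1: A-series; mu = 3 gives A_3.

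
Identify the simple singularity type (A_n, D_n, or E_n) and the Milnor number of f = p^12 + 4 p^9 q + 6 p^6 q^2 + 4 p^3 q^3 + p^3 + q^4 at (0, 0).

Type E6, Milnor number mu = 6.

The Hessian of f at 0 is [[0, 0], [0, 0]] with rank 0, so corank 2. A Groebner basis of the Jacobian ideal J(f) in C{p,q} is {q^3, p^2}; counting standard monomials gives mu = 6. Corank 2; j^3 = p^3 is a perfect cube, so E-series; the 4-jet and mu = 6 give E_6.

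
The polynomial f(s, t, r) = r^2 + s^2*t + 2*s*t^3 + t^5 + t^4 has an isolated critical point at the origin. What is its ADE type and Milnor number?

Type D5, Milnor number mu = 5.

The Hessian of f at 0 has rank 1. Corank 2; j^3 = s^2*t has shape L^2 M (L != M), so D-series; mu = 5 gives D_5.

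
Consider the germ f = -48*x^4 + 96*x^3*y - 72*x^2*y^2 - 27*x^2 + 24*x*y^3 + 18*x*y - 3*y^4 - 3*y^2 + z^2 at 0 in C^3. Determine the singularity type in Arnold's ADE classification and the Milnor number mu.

The Hessian of f at 0 has rank 2. Corank 1: A-series; mu = 3 gives A_3.

Type A_{3}, Milnor number mu = 3.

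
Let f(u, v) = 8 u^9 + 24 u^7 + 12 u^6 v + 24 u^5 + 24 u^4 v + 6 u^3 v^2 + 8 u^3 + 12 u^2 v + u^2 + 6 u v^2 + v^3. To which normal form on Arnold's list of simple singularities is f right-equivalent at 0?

A_2

The Hessian of f at 0 is [[2, 0], [0, 0]] with rank 1, so corank 1. A Groebner basis of the Jacobian ideal J(f) in C{u,v} is {v^2, u}; counting standard monomials gives mu = 2. Corank 1: A-series; mu = 2 gives A_2.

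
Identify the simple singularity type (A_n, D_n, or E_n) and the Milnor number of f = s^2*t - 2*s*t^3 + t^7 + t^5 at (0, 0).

Type D8, Milnor number mu = 8.

The Hessian of f at 0 is [[0, 0], [0, 0]] with rank 0, so corank 2. A Groebner basis of the Jacobian ideal J(f) in C{s,t} is {s^2*t^2 + s^2/7 - s*t^2/7, s^3 + s^2/7 - s*t^2/7, -s*t + t^3}; counting standard monomials gives mu = 8. Corank 2; j^3 = s^2*t has shape L^2 M (L != M), so D-series; mu = 8 gives D_8.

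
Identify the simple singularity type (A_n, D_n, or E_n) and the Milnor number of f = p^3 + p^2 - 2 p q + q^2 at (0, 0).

The Hessian of f at 0 has rank 1. Corank 1: A-series; mu = 2 gives A_2.

Type A_2, Milnor number mu = 2.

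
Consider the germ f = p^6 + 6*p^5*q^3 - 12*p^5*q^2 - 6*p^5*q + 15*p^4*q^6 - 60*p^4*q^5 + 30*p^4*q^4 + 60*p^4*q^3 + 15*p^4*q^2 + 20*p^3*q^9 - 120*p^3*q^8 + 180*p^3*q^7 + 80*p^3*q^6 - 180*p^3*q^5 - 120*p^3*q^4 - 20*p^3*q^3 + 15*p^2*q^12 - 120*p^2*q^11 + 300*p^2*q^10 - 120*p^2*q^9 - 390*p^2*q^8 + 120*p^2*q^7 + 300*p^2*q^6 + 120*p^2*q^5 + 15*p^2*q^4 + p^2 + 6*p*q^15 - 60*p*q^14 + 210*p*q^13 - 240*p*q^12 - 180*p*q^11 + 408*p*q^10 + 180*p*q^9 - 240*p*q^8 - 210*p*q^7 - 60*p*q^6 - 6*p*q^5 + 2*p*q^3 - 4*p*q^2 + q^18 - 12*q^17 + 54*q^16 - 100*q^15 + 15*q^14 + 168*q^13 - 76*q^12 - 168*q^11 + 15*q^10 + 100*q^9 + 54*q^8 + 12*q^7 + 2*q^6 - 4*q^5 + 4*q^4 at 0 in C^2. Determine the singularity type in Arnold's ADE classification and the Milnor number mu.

The Hessian of f at 0 is [[2, 0], [0, 0]] with rank 1, so corank 1. A Groebner basis of the Jacobian ideal J(f) in C{p,q} is {p*q^2 + 2*p*q + 4*p - 8*q^2, p + q^3 - 2*q^2, p^2 + 4*p*q + 8*p - 16*q^2}; counting standard monomials gives mu = 5. Corank 1: A-series; mu = 5 gives A_5.

Type A5, Milnor number mu = 5.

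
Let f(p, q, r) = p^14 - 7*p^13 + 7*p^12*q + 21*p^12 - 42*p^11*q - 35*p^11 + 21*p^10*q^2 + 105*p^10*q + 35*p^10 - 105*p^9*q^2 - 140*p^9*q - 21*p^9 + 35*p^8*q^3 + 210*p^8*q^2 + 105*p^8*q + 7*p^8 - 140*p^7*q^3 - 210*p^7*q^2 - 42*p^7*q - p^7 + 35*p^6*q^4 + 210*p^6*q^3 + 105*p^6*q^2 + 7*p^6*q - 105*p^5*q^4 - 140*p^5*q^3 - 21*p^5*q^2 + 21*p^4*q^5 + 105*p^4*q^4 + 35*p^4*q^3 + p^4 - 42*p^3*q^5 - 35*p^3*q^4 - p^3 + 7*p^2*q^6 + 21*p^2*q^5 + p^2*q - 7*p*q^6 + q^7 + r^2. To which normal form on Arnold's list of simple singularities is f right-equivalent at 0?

D_8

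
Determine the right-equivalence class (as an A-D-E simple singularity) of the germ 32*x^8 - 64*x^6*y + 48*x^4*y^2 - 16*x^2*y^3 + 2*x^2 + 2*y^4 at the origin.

A_{3}

The Hessian of f at 0 has rank 1. Corank 1: A-series; mu = 3 gives A_3.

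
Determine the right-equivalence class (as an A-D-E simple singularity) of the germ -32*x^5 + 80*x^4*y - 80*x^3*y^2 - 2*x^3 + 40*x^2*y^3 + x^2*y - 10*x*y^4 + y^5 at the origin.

The Hessian of f at 0 has rank 0. Corank 2; j^3 = -x^2*(2*x - y) has shape L^2 M (L != M), so D-series; mu = 6 gives D_6.

D_6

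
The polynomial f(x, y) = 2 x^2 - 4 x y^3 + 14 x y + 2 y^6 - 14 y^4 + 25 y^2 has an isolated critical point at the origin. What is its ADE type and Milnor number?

Type A1, Milnor number mu = 1.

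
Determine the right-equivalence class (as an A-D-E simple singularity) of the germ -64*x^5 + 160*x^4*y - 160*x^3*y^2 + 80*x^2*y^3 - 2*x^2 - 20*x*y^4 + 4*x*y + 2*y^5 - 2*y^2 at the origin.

The Hessian of f at 0 has rank 1. Corank 1: A-series; mu = 4 gives A_4.

A_4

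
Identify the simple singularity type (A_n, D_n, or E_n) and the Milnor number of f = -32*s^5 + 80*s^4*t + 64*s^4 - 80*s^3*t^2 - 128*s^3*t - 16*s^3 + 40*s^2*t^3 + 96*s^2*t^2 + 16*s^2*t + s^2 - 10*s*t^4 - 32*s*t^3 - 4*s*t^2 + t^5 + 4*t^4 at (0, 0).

The Hessian of f at 0 has rank 1. Corank 1: A-series; mu = 4 gives A_4.

Type A_4, Milnor number mu = 4.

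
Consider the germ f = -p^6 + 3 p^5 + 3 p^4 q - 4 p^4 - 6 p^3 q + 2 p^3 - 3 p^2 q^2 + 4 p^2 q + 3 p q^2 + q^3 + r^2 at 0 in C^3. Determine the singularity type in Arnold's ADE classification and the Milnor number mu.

Type D_{4}, Milnor number mu = 4.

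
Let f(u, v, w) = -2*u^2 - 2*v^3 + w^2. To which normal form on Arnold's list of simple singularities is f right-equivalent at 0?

A2

The Hessian of f at 0 is [[-4, 0, 0], [0, 0, 0], [0, 0, 2]] with rank 2, so corank 1. A Groebner basis of the Jacobian ideal J(f) in C{u,v,w} is {v^2, u, w}; counting standard monomials gives mu = 2. Corank 1: A-series; mu = 2 gives A_2.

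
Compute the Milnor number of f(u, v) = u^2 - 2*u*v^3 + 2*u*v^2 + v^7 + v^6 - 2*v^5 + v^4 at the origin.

The Hessian of f at 0 has rank 1. Corank 1: A-series; mu = 6 gives A_6.

6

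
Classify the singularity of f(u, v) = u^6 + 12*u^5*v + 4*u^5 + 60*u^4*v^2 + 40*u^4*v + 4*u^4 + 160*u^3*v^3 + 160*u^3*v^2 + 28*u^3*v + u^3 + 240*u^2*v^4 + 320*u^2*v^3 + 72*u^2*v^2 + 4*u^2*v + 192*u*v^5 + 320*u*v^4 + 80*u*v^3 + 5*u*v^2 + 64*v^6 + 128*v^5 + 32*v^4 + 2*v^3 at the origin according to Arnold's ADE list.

D_7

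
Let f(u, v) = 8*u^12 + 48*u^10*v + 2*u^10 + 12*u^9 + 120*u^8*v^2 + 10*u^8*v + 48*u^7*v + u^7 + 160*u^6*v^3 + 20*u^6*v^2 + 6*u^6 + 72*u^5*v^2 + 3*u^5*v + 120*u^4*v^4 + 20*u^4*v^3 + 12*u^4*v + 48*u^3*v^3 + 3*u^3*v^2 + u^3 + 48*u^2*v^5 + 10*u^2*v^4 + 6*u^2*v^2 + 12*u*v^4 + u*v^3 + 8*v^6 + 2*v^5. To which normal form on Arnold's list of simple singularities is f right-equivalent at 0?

E_7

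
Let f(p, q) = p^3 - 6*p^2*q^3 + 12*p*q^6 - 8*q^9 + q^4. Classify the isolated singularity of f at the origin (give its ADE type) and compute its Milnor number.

Type E_{6}, Milnor number mu = 6.

The Hessian of f at 0 has rank 0. Corank 2; j^3 = p^3 is a perfect cube, so E-series; the 4-jet and mu = 6 give E_6.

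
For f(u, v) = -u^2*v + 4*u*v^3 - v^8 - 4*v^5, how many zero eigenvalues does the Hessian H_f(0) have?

2

The Hessian at 0 is [[0, 0], [0, 0]] of rank 0; hence corank 2.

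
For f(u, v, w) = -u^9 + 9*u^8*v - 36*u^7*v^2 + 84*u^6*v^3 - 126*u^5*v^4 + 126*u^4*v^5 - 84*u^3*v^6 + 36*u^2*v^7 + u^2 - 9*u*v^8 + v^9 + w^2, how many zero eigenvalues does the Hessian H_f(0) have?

1

The Hessian at 0 is [[2, 0, 0], [0, 0, 0], [0, 0, 2]] of rank 2; hence corank 1.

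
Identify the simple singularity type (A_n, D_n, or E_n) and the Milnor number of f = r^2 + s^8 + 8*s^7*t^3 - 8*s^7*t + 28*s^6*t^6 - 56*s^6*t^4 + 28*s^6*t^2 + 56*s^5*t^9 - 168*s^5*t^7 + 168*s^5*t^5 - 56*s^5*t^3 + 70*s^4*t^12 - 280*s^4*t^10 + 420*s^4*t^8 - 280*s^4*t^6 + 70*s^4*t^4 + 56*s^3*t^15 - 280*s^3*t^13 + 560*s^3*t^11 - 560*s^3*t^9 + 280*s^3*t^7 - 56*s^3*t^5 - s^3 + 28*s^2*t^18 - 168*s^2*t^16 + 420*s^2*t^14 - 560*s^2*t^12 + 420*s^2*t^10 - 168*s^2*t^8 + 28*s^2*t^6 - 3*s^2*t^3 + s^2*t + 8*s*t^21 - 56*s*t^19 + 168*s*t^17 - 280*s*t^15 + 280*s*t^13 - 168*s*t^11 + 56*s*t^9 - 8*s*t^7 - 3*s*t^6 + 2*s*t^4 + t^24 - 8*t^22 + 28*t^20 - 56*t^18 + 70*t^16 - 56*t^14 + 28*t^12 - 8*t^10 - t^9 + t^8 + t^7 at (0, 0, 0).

The Hessian of f at 0 is [[0, 0, 0], [0, 0, 0], [0, 0, 2]] with rank 1, so corank 2. A Groebner basis of the Jacobian ideal J(f) in C{s,t,r} is {s^2*t^2, 8*s^2*t + s^2 + s*t^3, 8*s^2*t + s*t + t^4, s^3, r}; counting standard monomials gives mu = 9. Corank 2; j^3 = -s^2*(s - t) has shape L^2 M (L != M), so D-series; mu = 9 gives D_9.

Type D9, Milnor number mu = 9.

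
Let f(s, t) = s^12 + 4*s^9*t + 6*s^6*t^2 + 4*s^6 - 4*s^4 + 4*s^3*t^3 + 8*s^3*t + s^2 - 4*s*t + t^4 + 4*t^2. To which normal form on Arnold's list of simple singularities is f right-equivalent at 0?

The Hessian of f at 0 is [[2, -4], [-4, 8]] with rank 1, so corank 1. A Groebner basis of the Jacobian ideal J(f) in C{s,t} is {t^3, s - 2*t}; counting standard monomials gives mu = 3. Corank 1: A-series; mu = 3 gives A_3.

A_{3}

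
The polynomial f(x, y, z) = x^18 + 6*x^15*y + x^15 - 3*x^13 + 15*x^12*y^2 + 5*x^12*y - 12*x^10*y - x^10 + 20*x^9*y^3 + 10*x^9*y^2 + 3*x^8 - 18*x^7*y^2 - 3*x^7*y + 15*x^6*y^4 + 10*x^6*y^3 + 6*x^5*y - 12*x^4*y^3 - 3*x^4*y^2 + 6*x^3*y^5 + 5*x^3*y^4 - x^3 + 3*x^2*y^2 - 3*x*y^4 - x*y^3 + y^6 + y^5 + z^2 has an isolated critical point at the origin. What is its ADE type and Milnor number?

Type E_7, Milnor number mu = 7.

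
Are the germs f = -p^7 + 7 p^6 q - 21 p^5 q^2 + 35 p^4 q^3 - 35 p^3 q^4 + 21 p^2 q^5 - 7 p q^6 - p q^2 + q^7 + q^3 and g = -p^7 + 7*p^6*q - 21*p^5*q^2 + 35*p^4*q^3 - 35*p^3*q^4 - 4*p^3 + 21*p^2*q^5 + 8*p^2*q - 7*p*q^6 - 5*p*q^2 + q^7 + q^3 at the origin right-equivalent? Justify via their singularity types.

The Hessian of f at 0 is [[0, 0], [0, 0]] with rank 0, so corank 2. A Groebner basis of the Jacobian ideal J(f) in C{p,q} is {p^6 + q^2/7, q^3, p*q - q^2}; counting standard monomials gives mu = 8. Corank 2; j^3 = -q^2*(p - q) has shape L^2 M (L != M), so D-series; mu = 8 gives D_8. The Hessian of g at 0 is [[0, 0], [0, 0]] with rank 0, so corank 2. A Groebner basis of the Jacobian ideal J(g) in C{p,q} is {128*p*q/7 + q^6 - 64*q^2/7, p*q^2 - q^3/2, p^2 - 3*p*q/2 + q^2/2}; counting standard monomials gives mu = 8. Corank 2; j^3 = -(p - q)*(2*p - q)^2 has shape L^2 M (L != M), so D-series; mu = 8 gives D_8. Both have type D_8, hence right-equivalent.

Yes.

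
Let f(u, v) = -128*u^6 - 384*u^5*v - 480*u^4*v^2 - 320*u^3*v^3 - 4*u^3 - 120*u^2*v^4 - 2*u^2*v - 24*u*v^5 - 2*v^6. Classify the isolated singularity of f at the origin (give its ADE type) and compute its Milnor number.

Type D_7, Milnor number mu = 7.

The Hessian of f at 0 has rank 0. Corank 2; j^3 = -2*u^2*(2*u + v) has shape L^2 M (L != M), so D-series; mu = 7 gives D_7.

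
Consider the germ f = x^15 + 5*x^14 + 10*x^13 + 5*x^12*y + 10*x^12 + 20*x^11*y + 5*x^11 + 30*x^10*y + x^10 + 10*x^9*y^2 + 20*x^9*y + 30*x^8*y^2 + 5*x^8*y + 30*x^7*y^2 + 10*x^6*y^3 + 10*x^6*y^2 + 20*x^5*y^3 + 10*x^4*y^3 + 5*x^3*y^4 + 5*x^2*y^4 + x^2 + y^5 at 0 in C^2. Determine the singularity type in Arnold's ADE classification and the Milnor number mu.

Type A_4, Milnor number mu = 4.

The Hessian of f at 0 has rank 1. Corank 1: A-series; mu = 4 gives A_4.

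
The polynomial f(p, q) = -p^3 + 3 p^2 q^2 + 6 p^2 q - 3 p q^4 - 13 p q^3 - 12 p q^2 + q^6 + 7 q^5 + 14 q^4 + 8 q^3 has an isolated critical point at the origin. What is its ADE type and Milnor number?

Type E_{7}, Milnor number mu = 7.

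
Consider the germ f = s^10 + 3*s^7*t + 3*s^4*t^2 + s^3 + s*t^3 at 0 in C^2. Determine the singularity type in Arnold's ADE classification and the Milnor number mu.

Type E_{7}, Milnor number mu = 7.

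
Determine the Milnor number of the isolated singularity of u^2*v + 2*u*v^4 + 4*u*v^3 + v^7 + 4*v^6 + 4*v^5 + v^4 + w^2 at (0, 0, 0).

5

The Hessian of f at 0 has rank 1. Corank 2; j^3 = u^2*v has shape L^2 M (L != M), so D-series; mu = 5 gives D_5.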